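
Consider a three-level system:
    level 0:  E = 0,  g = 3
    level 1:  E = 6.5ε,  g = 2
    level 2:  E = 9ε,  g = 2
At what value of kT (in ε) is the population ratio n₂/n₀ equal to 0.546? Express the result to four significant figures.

n₂/n₀ = (g₂/g₀) exp[−(E₂−E₀)/kT] = 0.546.
⇒ (E₂−E₀)/kT = ln((2/3)/0.546) = ln(1.22100) = 0.199670.
kT = 9ε / 0.199670 = 45.07 ε.

45.07 ε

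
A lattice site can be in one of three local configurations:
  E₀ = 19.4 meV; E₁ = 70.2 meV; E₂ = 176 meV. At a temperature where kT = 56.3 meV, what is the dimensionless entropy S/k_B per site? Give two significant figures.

Eᵢ/kT = 0.3446, 1.247, 3.126.
Z = Σ e^(−Eᵢ/kT) = e^(−0.3446) + e^(−1.247) + e^(−3.126) = 0.7085 + 0.2874 + 0.04389 = 1.040.
⟨E⟩ = Σ EᵢPᵢ = 40.04 meV.
S/k_B = ln Z + ⟨E⟩/kT = ln(1.040) + 40.04/56.3 = 0.03922 + 0.7112 = 0.75.

0.75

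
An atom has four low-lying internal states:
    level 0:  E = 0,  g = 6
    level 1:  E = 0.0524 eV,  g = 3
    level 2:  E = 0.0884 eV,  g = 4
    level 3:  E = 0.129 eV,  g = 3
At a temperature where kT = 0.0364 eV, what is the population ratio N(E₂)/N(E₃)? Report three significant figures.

n₂/n₃ = (g₂/g₃) exp[−(E₂−E₃)/kT] = (4/3) × exp(−(-0.0406 eV)/(0.0364 eV)) = (4/3) × exp(1.1154) = 4.07.

4.07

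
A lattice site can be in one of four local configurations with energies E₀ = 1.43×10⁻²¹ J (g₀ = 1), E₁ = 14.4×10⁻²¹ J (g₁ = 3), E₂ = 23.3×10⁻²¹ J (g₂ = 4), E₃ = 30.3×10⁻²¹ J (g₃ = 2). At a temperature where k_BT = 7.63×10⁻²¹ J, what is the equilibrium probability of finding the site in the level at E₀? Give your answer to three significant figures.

0.549

Eᵢ/kT = 0.18742, 1.8873, 3.0537, 3.9712.
Z = Σ gᵢe^(−Eᵢ/kT) = 1·e^(−0.18742) + 3·e^(−1.8873) + 4·e^(−3.0537) + 2·e^(−3.9712) = 0.82910 + 0.45444 + 0.18874 + 0.037702 = 1.5100.
P₀ = g₀ e^(−E₀/kT) / Z = 0.82910/1.5100 = 0.549.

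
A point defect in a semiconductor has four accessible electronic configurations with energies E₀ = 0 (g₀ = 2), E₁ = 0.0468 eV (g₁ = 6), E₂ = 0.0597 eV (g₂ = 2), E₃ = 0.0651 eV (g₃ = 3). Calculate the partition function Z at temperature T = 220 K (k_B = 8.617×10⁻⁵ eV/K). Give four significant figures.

k_BT = 8.617×10⁻⁵ × 220 K = 0.0189574 eV.
Eᵢ/kT = 0, 2.46869, 3.14917, 3.43402.
Z = Σ gᵢe^(−Eᵢ/kT) = 2·e^(−0) + 6·e^(−2.46869) + 2·e^(−3.14917) + 3·e^(−3.43402) = 2.00000 + 0.508174 + 0.0857754 + 0.0967710 = 2.69072.

Z = 2.691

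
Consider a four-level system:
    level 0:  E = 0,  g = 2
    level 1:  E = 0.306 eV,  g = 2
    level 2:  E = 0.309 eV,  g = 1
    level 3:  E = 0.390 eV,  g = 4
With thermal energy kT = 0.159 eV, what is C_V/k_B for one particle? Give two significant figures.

Eᵢ/kT = 0, 1.925, 1.943, 2.453.
Z = Σ gᵢe^(−Eᵢ/kT) = 2·e^(−0) + 2·e^(−1.925) + 1·e^(−1.943) + 4·e^(−2.453) = 2.000 + 0.2918 + 0.1433 + 0.3441 = 2.779.
⟨E⟩ = 0.09635 eV, ⟨E²⟩ = 0.03359 eV².
C_V/k_B = (⟨E²⟩ − ⟨E⟩²)/(kT)² = (0.03359 − 0.009283)/0.02528 = 0.96.

0.96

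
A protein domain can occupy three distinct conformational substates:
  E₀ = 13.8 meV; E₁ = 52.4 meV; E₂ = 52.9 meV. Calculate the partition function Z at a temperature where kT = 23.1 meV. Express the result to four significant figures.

Eᵢ/kT = 0.597403, 2.26840, 2.29004.
Z = Σ e^(−Eᵢ/kT) = e^(−0.597403) + e^(−2.26840) + e^(−2.29004) = 0.550239 + 0.103478 + 0.101262 = 0.754979.

Z = 0.7550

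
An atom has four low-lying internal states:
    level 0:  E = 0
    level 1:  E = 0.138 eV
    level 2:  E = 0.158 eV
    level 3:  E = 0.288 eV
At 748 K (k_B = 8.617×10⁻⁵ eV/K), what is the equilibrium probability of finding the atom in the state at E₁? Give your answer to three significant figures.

0.0967

k_BT = 8.617×10⁻⁵ × 748 K = 0.064455 eV.
Eᵢ/kT = 0, 2.1410, 2.4513, 4.4682.
Z = Σ e^(−Eᵢ/kT) = e^(−0) + e^(−2.1410) + e^(−2.4513) + e^(−4.4682) = 1.0000 + 0.11754 + 0.086181 + 0.011468 = 1.2152.
P₁ = e^(−E₁/kT) / Z = 0.11754/1.2152 = 0.0967.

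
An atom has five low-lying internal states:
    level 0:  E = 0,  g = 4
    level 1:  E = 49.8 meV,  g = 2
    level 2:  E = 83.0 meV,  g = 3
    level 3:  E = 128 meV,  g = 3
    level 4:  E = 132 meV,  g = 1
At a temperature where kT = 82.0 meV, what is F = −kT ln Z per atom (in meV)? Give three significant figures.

Eᵢ/kT = 0, 0.60732, 1.0122, 1.5610, 1.6098.
Z = Σ gᵢe^(−Eᵢ/kT) = 4·e^(−0) + 2·e^(−0.60732) + 3·e^(−1.0122) + 3·e^(−1.5610) + 1·e^(−1.6098) = 4.0000 + 1.0896 + 1.0903 + 0.62978 + 0.19993 = 7.0096.
F = −kT ln Z = −82.0 × ln(7.0096) = −82.0 × 1.9473 = -160 meV.

-160 meV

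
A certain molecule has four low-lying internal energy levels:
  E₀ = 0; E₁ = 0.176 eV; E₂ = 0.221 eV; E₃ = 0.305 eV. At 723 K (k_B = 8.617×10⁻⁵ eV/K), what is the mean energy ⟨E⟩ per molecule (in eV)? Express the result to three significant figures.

0.0174 eV

k_BT = 8.617×10⁻⁵ × 723 K = 0.062301 eV.
Eᵢ/kT = 0, 2.8250, 3.5473, 4.8956.
Z = Σ e^(−Eᵢ/kT) = e^(−0) + e^(−2.8250) + e^(−3.5473) + e^(−4.8956) = 1.0000 + 0.059309 + 0.028802 + 0.0074794 = 1.0956.
⟨E⟩ = Σ Eᵢ e^(−Eᵢ/kT) / Z = (0·1.0000 + 0.176·0.059309 + 0.221·0.028802 + 0.305·0.0074794) / 1.0956 = 0.0174 eV.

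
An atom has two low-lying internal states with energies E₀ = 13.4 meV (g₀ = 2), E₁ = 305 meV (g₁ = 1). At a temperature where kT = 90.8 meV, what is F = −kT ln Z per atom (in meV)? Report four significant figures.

Eᵢ/kT = 0.147577, 3.35903.
Z = Σ gᵢe^(−Eᵢ/kT) = 2·e^(−0.147577) + 1·e^(−3.35903) = 1.72559 + 0.0347690 = 1.76036.
F = −kT ln Z = −90.8 × ln(1.76036) = −90.8 × 0.565518 = -51.35 meV.

-51.35 meV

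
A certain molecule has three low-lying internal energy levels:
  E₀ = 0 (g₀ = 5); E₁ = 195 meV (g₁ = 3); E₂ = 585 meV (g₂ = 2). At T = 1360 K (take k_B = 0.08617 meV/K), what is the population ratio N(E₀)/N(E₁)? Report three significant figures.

8.80

k_BT = 0.08617 × 1360 K = 117.19 meV.
n₀/n₁ = (g₀/g₁) exp[−(E₀−E₁)/kT] = (5/3) × exp(−(-195 meV)/(117.19 meV)) = (5/3) × exp(1.6640) = 8.80.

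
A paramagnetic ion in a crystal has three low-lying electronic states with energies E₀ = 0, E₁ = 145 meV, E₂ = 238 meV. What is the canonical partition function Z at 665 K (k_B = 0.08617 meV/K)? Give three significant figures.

Z = 1.10

k_BT = 0.08617 × 665 K = 57.303 meV.
Eᵢ/kT = 0, 2.5304, 4.1534.
Z = Σ e^(−Eᵢ/kT) = e^(−0) + e^(−2.5304) + e^(−4.1534) = 1.0000 + 0.079627 + 0.015711 = 1.0953.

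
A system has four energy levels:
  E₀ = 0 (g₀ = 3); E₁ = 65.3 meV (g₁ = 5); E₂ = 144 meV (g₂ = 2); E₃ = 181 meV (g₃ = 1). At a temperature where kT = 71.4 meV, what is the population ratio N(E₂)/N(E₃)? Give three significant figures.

3.36

n₂/n₃ = (g₂/g₃) exp[−(E₂−E₃)/kT] = (2/1) × exp(−(-37 meV)/(71.4 meV)) = (2/1) × exp(0.51821) = 3.36.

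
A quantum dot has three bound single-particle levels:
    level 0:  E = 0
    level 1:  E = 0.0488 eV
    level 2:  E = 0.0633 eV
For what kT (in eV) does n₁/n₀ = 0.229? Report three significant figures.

n₁/n₀ = exp[−(E₁−E₀)/kT] = 0.229.
⇒ (E₁−E₀)/kT = ln(1/0.229) = ln(4.3668) = 1.4740.
kT = 0.0488 eV / 1.4740 = 0.0331 eV.

0.0331 eV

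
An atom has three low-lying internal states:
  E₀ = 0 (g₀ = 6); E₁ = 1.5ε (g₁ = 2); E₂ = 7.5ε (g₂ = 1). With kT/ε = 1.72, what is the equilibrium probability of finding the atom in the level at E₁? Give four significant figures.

Eᵢ/kT = 0, 0.872093, 4.36047.
Z = Σ gᵢe^(−Eᵢ/kT) = 6·e^(−0) + 2·e^(−0.872093) + 1·e^(−4.36047) = 6.00000 + 0.836151 + 0.0127724 = 6.84892.
P₁ = g₁ e^(−E₁/kT) / Z = 0.836151/6.84892 = 0.1221.

0.1221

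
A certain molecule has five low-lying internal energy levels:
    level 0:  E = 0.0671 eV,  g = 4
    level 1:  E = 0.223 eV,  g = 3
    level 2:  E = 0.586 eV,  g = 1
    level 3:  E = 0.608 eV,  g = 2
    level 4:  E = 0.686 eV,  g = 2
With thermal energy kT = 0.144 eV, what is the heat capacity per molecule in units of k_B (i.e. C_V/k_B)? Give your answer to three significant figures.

Eᵢ/kT = 0.46597, 1.5486, 4.0694, 4.2222, 4.7639.
Z = Σ gᵢe^(−Eᵢ/kT) = 4·e^(−0.46597) + 3·e^(−1.5486) + 1·e^(−4.0694) + 2·e^(−4.2222) + 2·e^(−4.7639) = 2.5101 + 0.63764 + 0.017088 + 0.029333 + 0.017065 = 3.2112.
⟨E⟩ = 0.10905 eV, ⟨E²⟩ = 0.021099 eV².
C_V/k_B = (⟨E²⟩ − ⟨E⟩²)/(kT)² = (0.021099 − 0.011892)/0.020736 = 0.444.

0.444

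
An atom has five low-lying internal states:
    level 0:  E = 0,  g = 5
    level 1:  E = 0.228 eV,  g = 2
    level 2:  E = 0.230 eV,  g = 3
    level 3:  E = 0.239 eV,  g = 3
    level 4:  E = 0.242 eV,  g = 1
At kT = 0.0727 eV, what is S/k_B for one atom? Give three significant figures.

Eᵢ/kT = 0, 3.1362, 3.1637, 3.2875, 3.3287.
Z = Σ gᵢe^(−Eᵢ/kT) = 5·e^(−0) + 2·e^(−3.1362) + 3·e^(−3.1637) + 3·e^(−3.2875) + 1·e^(−3.3287) = 5.0000 + 0.086895 + 0.12681 + 0.11204 + 0.035840 = 5.3616.
⟨E⟩ = Σ EᵢPᵢ = 0.015747 eV.
S/k_B = ln Z + ⟨E⟩/kT = ln(5.3616) + 0.015747/0.0727 = 1.6793 + 0.21660 = 1.90.

1.90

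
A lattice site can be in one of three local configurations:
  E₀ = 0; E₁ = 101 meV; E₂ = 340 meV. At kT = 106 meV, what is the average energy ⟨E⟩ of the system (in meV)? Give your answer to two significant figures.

Eᵢ/kT = 0, 0.9528, 3.208.
Z = Σ e^(−Eᵢ/kT) = e^(−0) + e^(−0.9528) + e^(−3.208) = 1.000 + 0.3857 + 0.04044 = 1.426.
⟨E⟩ = Σ Eᵢ e^(−Eᵢ/kT) / Z = (0·1.000 + 101·0.3857 + 340·0.04044) / 1.426 = 37 meV.

37 meV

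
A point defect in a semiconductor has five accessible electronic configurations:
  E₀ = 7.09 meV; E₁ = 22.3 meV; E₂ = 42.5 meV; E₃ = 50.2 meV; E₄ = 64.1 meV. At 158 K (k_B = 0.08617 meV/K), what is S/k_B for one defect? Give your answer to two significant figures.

0.90

k_BT = 0.08617 × 158 K = 13.61 meV.
Eᵢ/kT = 0.5209, 1.639, 3.123, 3.688, 4.710.
Z = Σ e^(−Eᵢ/kT) = e^(−0.5209) + e^(−1.639) + e^(−3.123) + e^(−3.688) + e^(−4.710) = 0.5940 + 0.1942 + 0.04402 + 0.02502 + 0.009005 = 0.8662.
⟨E⟩ = Σ EᵢPᵢ = 14.14 meV.
S/k_B = ln Z + ⟨E⟩/kT = ln(0.8662) + 14.14/13.61 = -0.1436 + 1.039 = 0.90.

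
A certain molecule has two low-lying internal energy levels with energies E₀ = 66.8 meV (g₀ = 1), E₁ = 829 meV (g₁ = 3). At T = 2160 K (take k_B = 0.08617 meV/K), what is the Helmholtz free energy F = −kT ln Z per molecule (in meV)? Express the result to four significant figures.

57.73 meV

k_BT = 0.08617 × 2160 K = 186.127 meV.
Eᵢ/kT = 0.358895, 4.45395.
Z = Σ gᵢe^(−Eᵢ/kT) = 1·e^(−0.358895) + 3·e^(−4.45395) = 0.698448 + 0.0348976 = 0.733346.
F = −kT ln Z = −186.127 × ln(0.733346) = −186.127 × -0.310138 = 57.73 meV.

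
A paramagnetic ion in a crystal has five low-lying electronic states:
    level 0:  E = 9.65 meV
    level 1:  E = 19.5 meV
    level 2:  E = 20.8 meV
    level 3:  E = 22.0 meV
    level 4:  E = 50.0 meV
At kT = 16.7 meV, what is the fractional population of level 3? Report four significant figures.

Eᵢ/kT = 0.577844, 1.16766, 1.24551, 1.31737, 2.99401.
Z = Σ e^(−Eᵢ/kT) = e^(−0.577844) + e^(−1.16766) + e^(−1.24551) + e^(−1.31737) + e^(−2.99401) = 0.561107 + 0.311094 + 0.287794 + 0.267839 + 0.0500862 = 1.47792.
P₃ = e^(−E₃/kT) / Z = 0.267839/1.47792 = 0.1812.

0.1812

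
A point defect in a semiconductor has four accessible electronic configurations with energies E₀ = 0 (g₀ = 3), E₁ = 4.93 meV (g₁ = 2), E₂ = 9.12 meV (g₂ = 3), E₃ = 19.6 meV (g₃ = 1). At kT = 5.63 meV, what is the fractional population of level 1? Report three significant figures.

0.187

Eᵢ/kT = 0, 0.87567, 1.6199, 3.4813.
Z = Σ gᵢe^(−Eᵢ/kT) = 3·e^(−0) + 2·e^(−0.87567) + 3·e^(−1.6199) + 1·e^(−3.4813) = 3.0000 + 0.83317 + 0.59376 + 0.030767 = 4.4577.
P₁ = g₁ e^(−E₁/kT) / Z = 0.83317/4.4577 = 0.187.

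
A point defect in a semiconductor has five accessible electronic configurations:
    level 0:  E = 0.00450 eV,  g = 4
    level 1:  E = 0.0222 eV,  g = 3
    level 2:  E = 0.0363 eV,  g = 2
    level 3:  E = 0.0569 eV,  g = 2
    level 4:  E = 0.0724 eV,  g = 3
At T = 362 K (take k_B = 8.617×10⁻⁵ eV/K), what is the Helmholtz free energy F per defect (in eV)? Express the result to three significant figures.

-0.0568 eV

k_BT = 8.617×10⁻⁵ × 362 K = 0.031194 eV.
Eᵢ/kT = 0.14426, 0.71168, 1.1637, 1.8241, 2.3210.
Z = Σ gᵢe^(−Eᵢ/kT) = 4·e^(−0.14426) + 3·e^(−0.71168) + 2·e^(−1.1637) + 2·e^(−1.8241) + 3·e^(−2.3210) = 3.4627 + 1.4725 + 0.62466 + 0.32273 + 0.29453 = 6.1771.
F = −kT ln Z = −0.031194 × ln(6.1771) = −0.031194 × 1.8208 = -0.0568 eV.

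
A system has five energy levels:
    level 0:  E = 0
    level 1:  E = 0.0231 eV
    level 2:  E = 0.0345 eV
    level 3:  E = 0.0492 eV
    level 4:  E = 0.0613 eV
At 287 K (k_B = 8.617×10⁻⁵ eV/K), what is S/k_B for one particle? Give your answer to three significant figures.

1.26

k_BT = 8.617×10⁻⁵ × 287 K = 0.024731 eV.
Eᵢ/kT = 0, 0.93405, 1.3950, 1.9894, 2.4787.
Z = Σ e^(−Eᵢ/kT) = e^(−0) + e^(−0.93405) + e^(−1.3950) + e^(−1.9894) + e^(−2.4787) = 1.0000 + 0.39296 + 0.24783 + 0.13678 + 0.083852 = 1.8614.
⟨E⟩ = Σ EᵢPᵢ = 0.015847 eV.
S/k_B = ln Z + ⟨E⟩/kT = ln(1.8614) + 0.015847/0.024731 = 0.62133 + 0.64077 = 1.26.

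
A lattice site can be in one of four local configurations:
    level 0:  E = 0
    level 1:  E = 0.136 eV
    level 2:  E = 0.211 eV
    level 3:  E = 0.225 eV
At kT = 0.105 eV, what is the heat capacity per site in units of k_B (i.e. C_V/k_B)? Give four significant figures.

0.6799

Eᵢ/kT = 0, 1.29524, 2.00952, 2.14286.
Z = Σ e^(−Eᵢ/kT) = e^(−0) + e^(−1.29524) + e^(−2.00952) + e^(−2.14286) = 1.00000 + 0.273832 + 0.134053 + 0.117319 = 1.52520.
⟨E⟩ = 0.0602695 eV, ⟨E²⟩ = 0.0111279 eV².
C_V/k_B = (⟨E²⟩ − ⟨E⟩²)/(kT)² = (0.0111279 − 0.00363241)/0.0110250 = 0.6799.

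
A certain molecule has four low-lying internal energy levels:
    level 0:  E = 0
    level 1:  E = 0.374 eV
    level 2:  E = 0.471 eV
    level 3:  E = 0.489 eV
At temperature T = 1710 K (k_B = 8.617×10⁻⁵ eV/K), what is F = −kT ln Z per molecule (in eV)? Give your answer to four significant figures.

-0.02138 eV

k_BT = 8.617×10⁻⁵ × 1710 K = 0.147351 eV.
Eᵢ/kT = 0, 2.53816, 3.19645, 3.31861.
Z = Σ e^(−Eᵢ/kT) = e^(−0) + e^(−2.53816) + e^(−3.19645) + e^(−3.31861) = 1.00000 + 0.0790116 + 0.0409072 + 0.0362031 = 1.15612.
F = −kT ln Z = −0.147351 × ln(1.15612) = −0.147351 × 0.145070 = -0.02138 eV.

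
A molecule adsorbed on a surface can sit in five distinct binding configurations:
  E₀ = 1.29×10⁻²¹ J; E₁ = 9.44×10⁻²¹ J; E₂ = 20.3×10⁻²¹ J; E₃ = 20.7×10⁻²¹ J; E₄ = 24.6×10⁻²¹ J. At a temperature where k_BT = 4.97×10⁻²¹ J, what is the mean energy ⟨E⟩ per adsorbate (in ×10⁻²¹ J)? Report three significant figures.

Eᵢ/kT = 0.25956, 1.8994, 4.0845, 4.1650, 4.9497.
Z = Σ e^(−Eᵢ/kT) = e^(−0.25956) + e^(−1.8994) + e^(−4.0845) + e^(−4.1650) + e^(−4.9497) = 0.77139 + 0.14966 + 0.016832 + 0.015530 + 0.0070855 = 0.96050.
⟨E⟩ = Σ Eᵢ e^(−Eᵢ/kT) / Z = (1.29·0.77139 + 9.44·0.14966 + 20.3·0.016832 + 20.7·0.015530 + 24.6·0.0070855) / 0.96050 = 3.38 ×10⁻²¹ J.

3.38 ×10⁻²¹ J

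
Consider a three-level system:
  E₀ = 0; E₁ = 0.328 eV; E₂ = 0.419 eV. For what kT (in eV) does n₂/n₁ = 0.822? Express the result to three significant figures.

n₂/n₁ = exp[−(E₂−E₁)/kT] = 0.822.
⇒ (E₂−E₁)/kT = ln(1/0.822) = ln(1.2165) = 0.19598.
kT = 0.091 eV / 0.19598 = 0.464 eV.

0.464 eV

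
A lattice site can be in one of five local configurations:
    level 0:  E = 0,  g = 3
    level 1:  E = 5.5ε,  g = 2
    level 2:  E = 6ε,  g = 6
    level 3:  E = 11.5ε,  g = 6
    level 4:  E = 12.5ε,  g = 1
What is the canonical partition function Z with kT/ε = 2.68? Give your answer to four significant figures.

Eᵢ/kT = 0, 2.05224, 2.23881, 4.29104, 4.66418.
Z = Σ gᵢe^(−Eᵢ/kT) = 3·e^(−0) + 2·e^(−2.05224) + 6·e^(−2.23881) + 6·e^(−4.29104) + 1·e^(−4.66418) = 3.00000 + 0.256894 + 0.639512 + 0.0821441 + 0.00942698 = 3.98798.

Z = 3.988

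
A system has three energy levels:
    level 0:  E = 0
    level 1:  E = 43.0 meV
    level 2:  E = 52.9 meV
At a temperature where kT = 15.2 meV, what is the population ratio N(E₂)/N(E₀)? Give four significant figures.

0.03080

n₂/n₀ = exp[−(E₂−E₀)/kT] = exp(−(52.9 meV)/(15.2 meV)) = exp(-3.48026) = 0.03080.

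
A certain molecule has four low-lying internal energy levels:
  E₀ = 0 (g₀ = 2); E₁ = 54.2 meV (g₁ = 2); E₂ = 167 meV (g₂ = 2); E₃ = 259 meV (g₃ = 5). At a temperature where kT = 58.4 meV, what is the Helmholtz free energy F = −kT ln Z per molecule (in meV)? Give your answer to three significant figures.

-63.5 meV

Eᵢ/kT = 0, 0.92808, 2.8596, 4.4349.
Z = Σ gᵢe^(−Eᵢ/kT) = 2·e^(−0) + 2·e^(−0.92808) + 2·e^(−2.8596) + 5·e^(−4.4349) = 2.0000 + 0.79062 + 0.11458 + 0.059281 = 2.9645.
F = −kT ln Z = −58.4 × ln(2.9645) = −58.4 × 1.0867 = -63.5 meV.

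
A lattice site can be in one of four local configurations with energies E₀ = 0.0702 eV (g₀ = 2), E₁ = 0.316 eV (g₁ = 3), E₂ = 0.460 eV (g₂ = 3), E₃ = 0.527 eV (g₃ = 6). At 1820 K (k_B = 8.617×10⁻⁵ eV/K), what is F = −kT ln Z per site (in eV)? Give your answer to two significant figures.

k_BT = 8.617×10⁻⁵ × 1820 K = 0.1568 eV.
Eᵢ/kT = 0.4477, 2.015, 2.934, 3.361.
Z = Σ gᵢe^(−Eᵢ/kT) = 2·e^(−0.4477) + 3·e^(−2.015) + 3·e^(−2.934) + 6·e^(−3.361) = 1.278 + 0.4000 + 0.1596 + 0.2082 = 2.046.
F = −kT ln Z = −0.1568 × ln(2.046) = −0.1568 × 0.7159 = -0.11 eV.

-0.11 eV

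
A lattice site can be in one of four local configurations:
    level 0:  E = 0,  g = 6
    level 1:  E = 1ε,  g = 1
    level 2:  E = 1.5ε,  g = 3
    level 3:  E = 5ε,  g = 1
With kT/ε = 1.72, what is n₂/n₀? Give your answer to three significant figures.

n₂/n₀ = (g₂/g₀) exp[−(E₂−E₀)/kT] = (3/6) × exp(−(1.5ε)/(1.72ε)) = (3/6) × exp(-0.87209) = 0.209.

0.209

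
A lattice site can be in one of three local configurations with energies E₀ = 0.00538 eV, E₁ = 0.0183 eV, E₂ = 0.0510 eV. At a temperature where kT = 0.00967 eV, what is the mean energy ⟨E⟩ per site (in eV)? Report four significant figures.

Eᵢ/kT = 0.556360, 1.89245, 5.27404.
Z = Σ e^(−Eᵢ/kT) = e^(−0.556360) + e^(−1.89245) + e^(−5.27404) = 0.573292 + 0.150702 + 0.00512287 = 0.729117.
⟨E⟩ = Σ Eᵢ e^(−Eᵢ/kT) / Z = (0.00538·0.573292 + 0.0183·0.150702 + 0.0510·0.00512287) / 0.729117 = 0.008371 eV.

0.008371 eV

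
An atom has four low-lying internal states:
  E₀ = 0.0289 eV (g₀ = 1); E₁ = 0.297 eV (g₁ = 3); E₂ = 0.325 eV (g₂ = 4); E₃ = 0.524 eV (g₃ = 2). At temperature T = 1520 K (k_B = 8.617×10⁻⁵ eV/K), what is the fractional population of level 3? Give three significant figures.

k_BT = 8.617×10⁻⁵ × 1520 K = 0.13098 eV.
Eᵢ/kT = 0.22064, 2.2675, 2.4813, 4.0006.
Z = Σ gᵢe^(−Eᵢ/kT) = 1·e^(−0.22064) + 3·e^(−2.2675) + 4·e^(−2.4813) + 2·e^(−4.0006) = 0.80201 + 0.31071 + 0.33454 + 0.036609 = 1.4839.
P₃ = g₃ e^(−E₃/kT) / Z = 0.036609/1.4839 = 0.0247.

0.0247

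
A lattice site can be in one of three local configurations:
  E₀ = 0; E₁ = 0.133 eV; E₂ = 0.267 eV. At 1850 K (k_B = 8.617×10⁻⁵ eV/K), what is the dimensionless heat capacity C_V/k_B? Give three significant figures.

0.337

k_BT = 8.617×10⁻⁵ × 1850 K = 0.15941 eV.
Eᵢ/kT = 0, 0.83433, 1.6749.
Z = Σ e^(−Eᵢ/kT) = e^(−0) + e^(−0.83433) + e^(−1.6749) = 1.0000 + 0.43417 + 0.18733 = 1.6215.
⟨E⟩ = 0.066458 eV, ⟨E²⟩ = 0.012972 eV².
C_V/k_B = (⟨E²⟩ − ⟨E⟩²)/(kT)² = (0.012972 − 0.0044167)/0.025412 = 0.337.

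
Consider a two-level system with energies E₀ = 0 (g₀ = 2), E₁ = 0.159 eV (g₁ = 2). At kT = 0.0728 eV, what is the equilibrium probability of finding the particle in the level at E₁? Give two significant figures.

Eᵢ/kT = 0, 2.184.
Z = Σ gᵢe^(−Eᵢ/kT) = 2·e^(−0) + 2·e^(−2.184) = 2.000 + 0.2252 = 2.225.
P₁ = g₁ e^(−E₁/kT) / Z = 0.2252/2.225 = 0.10.

0.10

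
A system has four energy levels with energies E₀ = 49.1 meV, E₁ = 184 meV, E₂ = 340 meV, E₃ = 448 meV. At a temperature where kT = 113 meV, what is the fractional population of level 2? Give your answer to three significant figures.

0.0541

Eᵢ/kT = 0.43451, 1.6283, 3.0088, 3.9646.
Z = Σ e^(−Eᵢ/kT) = e^(−0.43451) + e^(−1.6283) + e^(−3.0088) + e^(−3.9646) = 0.64758 + 0.19626 + 0.049351 + 0.018976 = 0.91217.
P₂ = e^(−E₂/kT) / Z = 0.049351/0.91217 = 0.0541.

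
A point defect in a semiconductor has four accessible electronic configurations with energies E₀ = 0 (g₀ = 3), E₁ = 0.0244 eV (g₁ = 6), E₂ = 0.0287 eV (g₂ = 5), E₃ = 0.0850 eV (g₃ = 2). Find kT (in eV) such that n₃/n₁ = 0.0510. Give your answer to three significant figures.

0.0323 eV

n₃/n₁ = (g₃/g₁) exp[−(E₃−E₁)/kT] = 0.0510.
⇒ (E₃−E₁)/kT = ln((2/6)/0.0510) = ln(6.5359) = 1.8773.
kT = 0.0606 eV / 1.8773 = 0.0323 eV.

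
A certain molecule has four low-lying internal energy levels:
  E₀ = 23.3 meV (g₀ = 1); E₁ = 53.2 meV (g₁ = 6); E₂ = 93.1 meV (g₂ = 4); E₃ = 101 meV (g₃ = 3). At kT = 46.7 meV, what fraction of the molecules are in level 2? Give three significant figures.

0.159

Eᵢ/kT = 0.49893, 1.1392, 1.9936, 2.1627.
Z = Σ gᵢe^(−Eᵢ/kT) = 1·e^(−0.49893) + 6·e^(−1.1392) + 4·e^(−1.9936) + 3·e^(−2.1627) = 0.60718 + 1.9204 + 0.54482 + 0.34504 = 3.4174.
P₂ = g₂ e^(−E₂/kT) / Z = 0.54482/3.4174 = 0.159.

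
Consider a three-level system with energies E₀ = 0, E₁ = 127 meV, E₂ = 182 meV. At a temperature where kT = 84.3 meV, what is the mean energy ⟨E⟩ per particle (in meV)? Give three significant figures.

Eᵢ/kT = 0, 1.5065, 2.1590.
Z = Σ e^(−Eᵢ/kT) = e^(−0) + e^(−1.5065) + e^(−2.1590) = 1.0000 + 0.22168 + 0.11544 = 1.3371.
⟨E⟩ = Σ Eᵢ e^(−Eᵢ/kT) / Z = (0·1.0000 + 127·0.22168 + 182·0.11544) / 1.3371 = 36.8 meV.

36.8 meV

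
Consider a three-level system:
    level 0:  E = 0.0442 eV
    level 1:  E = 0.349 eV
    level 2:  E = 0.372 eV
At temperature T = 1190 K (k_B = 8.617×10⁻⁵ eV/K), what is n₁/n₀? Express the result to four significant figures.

0.05118

k_BT = 8.617×10⁻⁵ × 1190 K = 0.102542 eV.
n₁/n₀ = exp[−(E₁−E₀)/kT] = exp(−(0.3048 eV)/(0.102542 eV)) = exp(-2.97244) = 0.05118.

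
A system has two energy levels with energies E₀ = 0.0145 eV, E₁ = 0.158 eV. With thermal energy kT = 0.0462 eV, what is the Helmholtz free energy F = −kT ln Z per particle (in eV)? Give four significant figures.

0.01248 eV

Eᵢ/kT = 0.313853, 3.41991.
Z = Σ e^(−Eᵢ/kT) = e^(−0.313853) + e^(−3.41991) = 0.730626 + 0.0327154 = 0.763341.
F = −kT ln Z = −0.0462 × ln(0.763341) = −0.0462 × -0.270050 = 0.01248 eV.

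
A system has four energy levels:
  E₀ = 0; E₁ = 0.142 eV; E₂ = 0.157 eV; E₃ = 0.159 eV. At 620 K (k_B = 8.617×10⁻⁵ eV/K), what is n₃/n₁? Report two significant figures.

k_BT = 8.617×10⁻⁵ × 620 K = 0.05343 eV.
n₃/n₁ = exp[−(E₃−E₁)/kT] = exp(−(0.017 eV)/(0.05343 eV)) = exp(-0.3182) = 0.73.

0.73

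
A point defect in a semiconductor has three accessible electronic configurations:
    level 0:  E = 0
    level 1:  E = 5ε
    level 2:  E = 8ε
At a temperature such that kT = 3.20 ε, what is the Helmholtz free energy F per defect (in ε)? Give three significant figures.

Eᵢ/kT = 0, 1.5625, 2.5000.
Z = Σ e^(−Eᵢ/kT) = e^(−0) + e^(−1.5625) + e^(−2.5000) = 1.0000 + 0.20961 + 0.082085 = 1.2917.
F = −kT ln Z = −3.20 × ln(1.2917) = −3.20 × 0.25596 = -0.819 ε.

-0.819 ε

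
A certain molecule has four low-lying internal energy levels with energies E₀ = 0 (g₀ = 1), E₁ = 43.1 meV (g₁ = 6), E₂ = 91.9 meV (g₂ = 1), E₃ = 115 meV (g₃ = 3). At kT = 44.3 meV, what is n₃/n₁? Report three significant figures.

0.0987

n₃/n₁ = (g₃/g₁) exp[−(E₃−E₁)/kT] = (3/6) × exp(−(71.9 meV)/(44.3 meV)) = (3/6) × exp(-1.6230) = 0.0987.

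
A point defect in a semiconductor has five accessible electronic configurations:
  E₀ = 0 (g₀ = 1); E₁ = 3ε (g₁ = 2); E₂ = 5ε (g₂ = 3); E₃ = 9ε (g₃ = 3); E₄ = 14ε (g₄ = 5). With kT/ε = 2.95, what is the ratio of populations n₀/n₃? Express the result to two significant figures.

7.0

n₀/n₃ = (g₀/g₃) exp[−(E₀−E₃)/kT] = (1/3) × exp(−(-9ε)/(2.95ε)) = (1/3) × exp(3.051) = 7.0.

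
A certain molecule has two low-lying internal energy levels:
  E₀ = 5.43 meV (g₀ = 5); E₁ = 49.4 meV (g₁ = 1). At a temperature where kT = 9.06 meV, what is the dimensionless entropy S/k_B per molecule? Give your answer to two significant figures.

Eᵢ/kT = 0.5993, 5.453.
Z = Σ gᵢe^(−Eᵢ/kT) = 5·e^(−0.5993) + 1·e^(−5.453) = 2.746 + 0.004283 = 2.750.
⟨E⟩ = Σ EᵢPᵢ = 5.499 meV.
S/k_B = ln Z + ⟨E⟩/kT = ln(2.750) + 5.499/9.06 = 1.012 + 0.6070 = 1.6.

1.6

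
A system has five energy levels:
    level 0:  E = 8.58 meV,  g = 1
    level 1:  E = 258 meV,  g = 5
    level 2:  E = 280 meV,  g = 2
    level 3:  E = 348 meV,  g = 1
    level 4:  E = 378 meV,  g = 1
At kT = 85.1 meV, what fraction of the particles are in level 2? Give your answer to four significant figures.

0.05967

Eᵢ/kT = 0.100823, 3.03173, 3.29025, 4.08931, 4.44183.
Z = Σ gᵢe^(−Eᵢ/kT) = 1·e^(−0.100823) + 5·e^(−3.03173) + 2·e^(−3.29025) + 1·e^(−4.08931) + 1·e^(−4.44183) = 0.904093 + 0.241161 + 0.0744891 + 0.0167508 + 0.0117744 = 1.24827.
P₂ = g₂ e^(−E₂/kT) / Z = 0.0744891/1.24827 = 0.05967.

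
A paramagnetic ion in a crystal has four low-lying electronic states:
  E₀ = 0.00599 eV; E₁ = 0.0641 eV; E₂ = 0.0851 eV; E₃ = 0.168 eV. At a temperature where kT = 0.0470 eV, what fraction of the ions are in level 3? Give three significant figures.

Eᵢ/kT = 0.12745, 1.3638, 1.8106, 3.5745.
Z = Σ e^(−Eᵢ/kT) = e^(−0.12745) + e^(−1.3638) + e^(−1.8106) + e^(−3.5745) = 0.88034 + 0.25569 + 0.16356 + 0.028029 = 1.3276.
P₃ = e^(−E₃/kT) / Z = 0.028029/1.3276 = 0.0211.

0.0211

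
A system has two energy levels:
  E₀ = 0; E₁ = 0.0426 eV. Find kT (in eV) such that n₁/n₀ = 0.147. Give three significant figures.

0.0222 eV

n₁/n₀ = exp[−(E₁−E₀)/kT] = 0.147.
⇒ (E₁−E₀)/kT = ln(1/0.147) = ln(6.8027) = 1.9173.
kT = 0.0426 eV / 1.9173 = 0.0222 eV.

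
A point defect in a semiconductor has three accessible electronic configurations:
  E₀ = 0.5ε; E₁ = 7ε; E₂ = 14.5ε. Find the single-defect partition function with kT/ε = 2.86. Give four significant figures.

Eᵢ/kT = 0.174825, 2.44755, 5.06993.
Z = Σ e^(−Eᵢ/kT) = e^(−0.174825) + e^(−2.44755) + e^(−5.06993) = 0.839604 + 0.0865053 + 0.00628286 = 0.932392.

Z = 0.9324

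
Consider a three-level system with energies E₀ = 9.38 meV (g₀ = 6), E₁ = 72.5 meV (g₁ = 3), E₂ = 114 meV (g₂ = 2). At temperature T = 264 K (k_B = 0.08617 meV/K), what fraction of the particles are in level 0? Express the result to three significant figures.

k_BT = 0.08617 × 264 K = 22.749 meV.
Eᵢ/kT = 0.41233, 3.1870, 5.0112.
Z = Σ gᵢe^(−Eᵢ/kT) = 6·e^(−0.41233) + 3·e^(−3.1870) + 2·e^(−5.0112) = 3.9726 + 0.12389 + 0.013326 = 4.1098.
P₀ = g₀ e^(−E₀/kT) / Z = 3.9726/4.1098 = 0.967.

0.967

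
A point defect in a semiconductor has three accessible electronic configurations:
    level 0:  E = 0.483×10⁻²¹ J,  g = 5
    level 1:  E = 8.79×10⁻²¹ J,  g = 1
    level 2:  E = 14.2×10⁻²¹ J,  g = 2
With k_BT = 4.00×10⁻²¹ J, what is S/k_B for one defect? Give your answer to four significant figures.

1.740

Eᵢ/kT = 0.120750, 2.19750, 3.55000.
Z = Σ gᵢe^(−Eᵢ/kT) = 5·e^(−0.120750) + 1·e^(−2.19750) + 2·e^(−3.55000) = 4.43128 + 0.111081 + 0.0574493 = 4.59981.
⟨E⟩ = Σ EᵢPᵢ = 0.854925 ×10⁻²¹ J.
S/k_B = ln Z + ⟨E⟩/kT = ln(4.59981) + 0.854925/4.00 = 1.52601 + 0.213731 = 1.740.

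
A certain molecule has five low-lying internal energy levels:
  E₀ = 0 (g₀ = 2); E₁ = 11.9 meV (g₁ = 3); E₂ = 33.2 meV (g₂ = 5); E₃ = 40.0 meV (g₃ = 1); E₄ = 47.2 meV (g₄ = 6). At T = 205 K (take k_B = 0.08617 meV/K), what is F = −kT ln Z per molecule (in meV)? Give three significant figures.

k_BT = 0.08617 × 205 K = 17.665 meV.
Eᵢ/kT = 0, 0.67365, 1.8794, 2.2644, 2.6720.
Z = Σ gᵢe^(−Eᵢ/kT) = 2·e^(−0) + 3·e^(−0.67365) + 5·e^(−1.8794) + 1·e^(−2.2644) + 6·e^(−2.6720) = 2.0000 + 1.5295 + 0.76341 + 0.10389 + 0.41468 = 4.8115.
F = −kT ln Z = −17.665 × ln(4.8115) = −17.665 × 1.5710 = -27.8 meV.

-27.8 meV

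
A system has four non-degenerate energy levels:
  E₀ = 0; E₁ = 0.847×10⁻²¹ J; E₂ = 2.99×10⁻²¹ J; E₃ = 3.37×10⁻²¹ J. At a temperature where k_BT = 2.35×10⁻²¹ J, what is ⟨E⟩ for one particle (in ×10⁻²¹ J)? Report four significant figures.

Eᵢ/kT = 0, 0.360426, 1.27234, 1.43404.
Z = Σ e^(−Eᵢ/kT) = e^(−0) + e^(−0.360426) + e^(−1.27234) + e^(−1.43404) = 1.00000 + 0.697379 + 0.280175 + 0.238344 = 2.21590.
⟨E⟩ = Σ Eᵢ e^(−Eᵢ/kT) / Z = (0·1.00000 + 0.847·0.697379 + 2.99·0.280175 + 3.37·0.238344) / 2.21590 = 1.007 ×10⁻²¹ J.

1.007 ×10⁻²¹ J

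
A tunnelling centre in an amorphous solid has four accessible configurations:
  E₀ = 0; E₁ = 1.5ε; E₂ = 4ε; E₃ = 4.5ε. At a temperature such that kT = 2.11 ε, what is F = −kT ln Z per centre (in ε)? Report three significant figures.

Eᵢ/kT = 0, 0.71090, 1.8957, 2.1327.
Z = Σ e^(−Eᵢ/kT) = e^(−0) + e^(−0.71090) + e^(−1.8957) + e^(−2.1327) = 1.0000 + 0.49120 + 0.15021 + 0.11852 = 1.7599.
F = −kT ln Z = −2.11 × ln(1.7599) = −2.11 × 0.56526 = -1.19 ε.

-1.19 ε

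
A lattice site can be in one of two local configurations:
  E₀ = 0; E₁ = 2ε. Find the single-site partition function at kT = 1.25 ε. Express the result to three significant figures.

Z = 1.20

Eᵢ/kT = 0, 1.6000.
Z = Σ e^(−Eᵢ/kT) = e^(−0) + e^(−1.6000) = 1.0000 + 0.20190 = 1.2019.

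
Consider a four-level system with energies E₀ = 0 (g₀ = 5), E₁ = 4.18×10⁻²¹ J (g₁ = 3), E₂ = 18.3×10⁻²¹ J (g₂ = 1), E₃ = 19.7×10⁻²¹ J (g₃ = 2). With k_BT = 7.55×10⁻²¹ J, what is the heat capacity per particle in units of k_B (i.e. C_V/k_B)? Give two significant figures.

Eᵢ/kT = 0, 0.5536, 2.424, 2.609.
Z = Σ gᵢe^(−Eᵢ/kT) = 5·e^(−0) + 3·e^(−0.5536) + 1·e^(−2.424) + 2·e^(−2.609) = 5.000 + 1.725 + 0.08857 + 0.1472 = 6.961.
⟨E⟩ = 1.685, ⟨E²⟩ = 16.80.
C_V/k_B = (⟨E²⟩ − ⟨E⟩²)/(kT)² = (16.80 − 2.839)/57.00 = 0.24.

0.24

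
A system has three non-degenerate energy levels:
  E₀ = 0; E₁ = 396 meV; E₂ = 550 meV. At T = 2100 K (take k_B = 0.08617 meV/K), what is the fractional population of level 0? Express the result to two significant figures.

0.86

k_BT = 0.08617 × 2100 K = 181.0 meV.
Eᵢ/kT = 0, 2.188, 3.039.
Z = Σ e^(−Eᵢ/kT) = e^(−0) + e^(−2.188) + e^(−3.039) = 1.000 + 0.1121 + 0.04788 = 1.160.
P₀ = e^(−E₀/kT) / Z = 1.000/1.160 = 0.86.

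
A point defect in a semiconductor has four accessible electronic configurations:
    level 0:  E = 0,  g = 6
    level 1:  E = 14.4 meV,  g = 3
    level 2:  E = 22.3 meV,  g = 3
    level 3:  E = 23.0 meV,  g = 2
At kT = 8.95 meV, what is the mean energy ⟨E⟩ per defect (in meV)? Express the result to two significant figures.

Eᵢ/kT = 0, 1.609, 2.492, 2.570.
Z = Σ gᵢe^(−Eᵢ/kT) = 6·e^(−0) + 3·e^(−1.609) + 3·e^(−2.492) + 2·e^(−2.570) = 6.000 + 0.6003 + 0.2482 + 0.1531 = 7.002.
⟨E⟩ = Σ Eᵢ gᵢe^(−Eᵢ/kT) / Z = (0·6.000 + 14.4·0.6003 + 22.3·0.2482 + 23.0·0.1531) / 7.002 = 2.5 meV.

2.5 meV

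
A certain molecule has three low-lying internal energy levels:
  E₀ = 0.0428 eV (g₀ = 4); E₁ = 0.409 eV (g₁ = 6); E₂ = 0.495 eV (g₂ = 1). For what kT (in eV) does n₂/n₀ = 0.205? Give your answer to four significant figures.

n₂/n₀ = (g₂/g₀) exp[−(E₂−E₀)/kT] = 0.205.
⇒ (E₂−E₀)/kT = ln((1/4)/0.205) = ln(1.21951) = 0.198449.
kT = 0.4522 eV / 0.198449 = 2.279 eV.

2.279 eV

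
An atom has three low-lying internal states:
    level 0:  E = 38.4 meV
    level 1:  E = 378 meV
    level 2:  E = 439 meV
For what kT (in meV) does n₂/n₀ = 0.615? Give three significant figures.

824 meV

n₂/n₀ = exp[−(E₂−E₀)/kT] = 0.615.
⇒ (E₂−E₀)/kT = ln(1/0.615) = ln(1.6260) = 0.48612.
kT = 400.6 meV / 0.48612 = 824 meV.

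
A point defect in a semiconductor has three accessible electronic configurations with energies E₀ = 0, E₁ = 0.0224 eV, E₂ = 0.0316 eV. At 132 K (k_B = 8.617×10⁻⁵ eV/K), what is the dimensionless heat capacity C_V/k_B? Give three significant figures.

k_BT = 8.617×10⁻⁵ × 132 K = 0.011374 eV.
Eᵢ/kT = 0, 1.9694, 2.7783.
Z = Σ e^(−Eᵢ/kT) = e^(−0) + e^(−1.9694) + e^(−2.7783) = 1.0000 + 0.13954 + 0.062144 = 1.2017.
⟨E⟩ = 0.0042352 eV, ⟨E²⟩ = 0.00010990 eV².
C_V/k_B = (⟨E²⟩ − ⟨E⟩²)/(kT)² = (0.00010990 − 0.000017937)/0.00012937 = 0.711.

0.711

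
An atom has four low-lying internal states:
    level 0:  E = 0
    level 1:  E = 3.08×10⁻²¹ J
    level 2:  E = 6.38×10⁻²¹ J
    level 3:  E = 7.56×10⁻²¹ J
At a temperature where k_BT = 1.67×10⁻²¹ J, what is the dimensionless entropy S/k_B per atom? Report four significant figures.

0.5310

Eᵢ/kT = 0, 1.84431, 3.82036, 4.52695.
Z = Σ e^(−Eᵢ/kT) = e^(−0) + e^(−1.84431) + e^(−3.82036) + e^(−4.52695) = 1.00000 + 0.158134 + 0.0219199 + 0.0108136 = 1.19087.
⟨E⟩ = Σ EᵢPᵢ = 0.595071 ×10⁻²¹ J.
S/k_B = ln Z + ⟨E⟩/kT = ln(1.19087) + 0.595071/1.67 = 0.174684 + 0.356330 = 0.5310.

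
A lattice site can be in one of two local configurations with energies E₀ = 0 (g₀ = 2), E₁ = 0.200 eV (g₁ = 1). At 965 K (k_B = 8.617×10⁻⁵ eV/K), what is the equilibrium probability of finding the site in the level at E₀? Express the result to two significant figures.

k_BT = 8.617×10⁻⁵ × 965 K = 0.08315 eV.
Eᵢ/kT = 0, 2.405.
Z = Σ gᵢe^(−Eᵢ/kT) = 2·e^(−0) + 1·e^(−2.405) = 2.000 + 0.09027 = 2.090.
P₀ = g₀ e^(−E₀/kT) / Z = 2.000/2.090 = 0.96.

0.96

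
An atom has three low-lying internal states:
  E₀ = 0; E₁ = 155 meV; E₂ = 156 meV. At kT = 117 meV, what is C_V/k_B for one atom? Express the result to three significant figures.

Eᵢ/kT = 0, 1.3248, 1.3333.
Z = Σ e^(−Eᵢ/kT) = e^(−0) + e^(−1.3248) + e^(−1.3333) = 1.0000 + 0.26586 + 0.26361 = 1.5295.
⟨E⟩ = 53.829 meV, ⟨E²⟩ = 8370.4 meV².
C_V/k_B = (⟨E²⟩ − ⟨E⟩²)/(kT)² = (8370.4 − 2897.6)/13689 = 0.400.

0.400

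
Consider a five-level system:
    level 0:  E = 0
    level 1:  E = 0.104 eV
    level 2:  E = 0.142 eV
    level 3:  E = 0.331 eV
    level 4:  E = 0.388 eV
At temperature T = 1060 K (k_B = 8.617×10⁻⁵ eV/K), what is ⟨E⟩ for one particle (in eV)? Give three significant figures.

k_BT = 8.617×10⁻⁵ × 1060 K = 0.091340 eV.
Eᵢ/kT = 0, 1.1386, 1.5546, 3.6238, 4.2479.
Z = Σ e^(−Eᵢ/kT) = e^(−0) + e^(−1.1386) + e^(−1.5546) + e^(−3.6238) + e^(−4.2479) = 1.0000 + 0.32027 + 0.21127 + 0.026681 + 0.014294 = 1.5725.
⟨E⟩ = Σ Eᵢ e^(−Eᵢ/kT) / Z = (0·1.0000 + 0.104·0.32027 + 0.142·0.21127 + 0.331·0.026681 + 0.388·0.014294) / 1.5725 = 0.0494 eV.

0.0494 eV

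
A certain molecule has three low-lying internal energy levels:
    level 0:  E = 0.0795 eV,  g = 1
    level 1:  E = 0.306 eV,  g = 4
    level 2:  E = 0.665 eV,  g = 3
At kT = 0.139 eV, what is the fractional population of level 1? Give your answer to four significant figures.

0.4288

Eᵢ/kT = 0.571942, 2.20144, 4.78417.
Z = Σ gᵢe^(−Eᵢ/kT) = 1·e^(−0.571942) + 4·e^(−2.20144) + 3·e^(−4.78417) = 0.564428 + 0.442575 + 0.0250832 = 1.03209.
P₁ = g₁ e^(−E₁/kT) / Z = 0.442575/1.03209 = 0.4288.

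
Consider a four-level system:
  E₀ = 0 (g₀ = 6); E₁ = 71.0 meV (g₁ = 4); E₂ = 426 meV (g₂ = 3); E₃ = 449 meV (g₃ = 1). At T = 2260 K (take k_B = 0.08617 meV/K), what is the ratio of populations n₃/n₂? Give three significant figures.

0.296

k_BT = 0.08617 × 2260 K = 194.74 meV.
n₃/n₂ = (g₃/g₂) exp[−(E₃−E₂)/kT] = (1/3) × exp(−(23 meV)/(194.74 meV)) = (1/3) × exp(-0.11811) = 0.296.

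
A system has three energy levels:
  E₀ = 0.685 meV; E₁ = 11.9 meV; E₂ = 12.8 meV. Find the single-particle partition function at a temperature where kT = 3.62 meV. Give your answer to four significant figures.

Z = 0.8941

Eᵢ/kT = 0.189227, 3.28729, 3.53591.
Z = Σ e^(−Eᵢ/kT) = e^(−0.189227) + e^(−3.28729) + e^(−3.53591) = 0.827599 + 0.0373549 + 0.0291322 = 0.894086.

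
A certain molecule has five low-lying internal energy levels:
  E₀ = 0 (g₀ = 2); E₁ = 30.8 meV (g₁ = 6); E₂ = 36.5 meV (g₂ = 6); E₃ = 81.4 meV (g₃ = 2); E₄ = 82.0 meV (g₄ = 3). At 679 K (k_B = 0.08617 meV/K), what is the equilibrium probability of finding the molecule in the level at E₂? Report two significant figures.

0.32

k_BT = 0.08617 × 679 K = 58.51 meV.
Eᵢ/kT = 0, 0.5264, 0.6238, 1.391, 1.401.
Z = Σ gᵢe^(−Eᵢ/kT) = 2·e^(−0) + 6·e^(−0.5264) + 6·e^(−0.6238) + 2·e^(−1.391) + 3·e^(−1.401) = 2.000 + 3.544 + 3.215 + 0.4977 + 0.7391 = 9.996.
P₂ = g₂ e^(−E₂/kT) / Z = 3.215/9.996 = 0.32.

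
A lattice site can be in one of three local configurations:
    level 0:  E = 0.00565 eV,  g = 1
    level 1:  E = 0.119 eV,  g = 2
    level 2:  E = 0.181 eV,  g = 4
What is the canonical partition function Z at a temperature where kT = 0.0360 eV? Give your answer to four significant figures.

Z = 0.9543

Eᵢ/kT = 0.156944, 3.30556, 5.02778.
Z = Σ gᵢe^(−Eᵢ/kT) = 1·e^(−0.156944) + 2·e^(−3.30556) + 4·e^(−5.02778) = 0.854752 + 0.0733573 + 0.0262134 = 0.954323.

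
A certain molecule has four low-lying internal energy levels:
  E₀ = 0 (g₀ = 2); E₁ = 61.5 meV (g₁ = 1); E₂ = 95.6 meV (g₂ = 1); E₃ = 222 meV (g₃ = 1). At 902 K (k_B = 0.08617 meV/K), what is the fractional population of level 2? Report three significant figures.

0.104

k_BT = 0.08617 × 902 K = 77.725 meV.
Eᵢ/kT = 0, 0.79125, 1.2300, 2.8562.
Z = Σ gᵢe^(−Eᵢ/kT) = 2·e^(−0) + 1·e^(−0.79125) + 1·e^(−1.2300) + 1·e^(−2.8562) = 2.0000 + 0.45328 + 0.29229 + 0.057487 = 2.8031.
P₂ = g₂ e^(−E₂/kT) / Z = 0.29229/2.8031 = 0.104.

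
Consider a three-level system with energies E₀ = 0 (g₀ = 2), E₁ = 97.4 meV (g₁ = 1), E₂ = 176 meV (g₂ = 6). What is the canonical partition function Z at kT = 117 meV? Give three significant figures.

Eᵢ/kT = 0, 0.83248, 1.5043.
Z = Σ gᵢe^(−Eᵢ/kT) = 2·e^(−0) + 1·e^(−0.83248) + 6·e^(−1.5043) = 2.0000 + 0.43497 + 1.3330 = 3.7680.

Z = 3.77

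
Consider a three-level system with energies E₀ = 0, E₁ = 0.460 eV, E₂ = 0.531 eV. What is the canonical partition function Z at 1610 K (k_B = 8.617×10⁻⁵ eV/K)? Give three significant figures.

k_BT = 8.617×10⁻⁵ × 1610 K = 0.13873 eV.
Eᵢ/kT = 0, 3.3158, 3.8276.
Z = Σ e^(−Eᵢ/kT) = e^(−0) + e^(−3.3158) + e^(−3.8276) = 1.0000 + 0.036305 + 0.021762 = 1.0581.

Z = 1.06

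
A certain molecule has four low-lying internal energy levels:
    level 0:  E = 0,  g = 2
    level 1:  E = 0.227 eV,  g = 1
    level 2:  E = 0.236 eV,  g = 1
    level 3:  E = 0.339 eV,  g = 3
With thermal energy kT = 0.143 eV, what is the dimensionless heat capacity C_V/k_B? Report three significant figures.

0.738

Eᵢ/kT = 0, 1.5874, 1.6503, 2.3706.
Z = Σ gᵢe^(−Eᵢ/kT) = 2·e^(−0) + 1·e^(−1.5874) + 1·e^(−1.6503) + 3·e^(−2.3706) = 2.0000 + 0.20446 + 0.19199 + 0.28027 = 2.6767.
⟨E⟩ = 0.069763 eV, ⟨E²⟩ = 0.019964 eV².
C_V/k_B = (⟨E²⟩ − ⟨E⟩²)/(kT)² = (0.019964 − 0.0048669)/0.020449 = 0.738.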